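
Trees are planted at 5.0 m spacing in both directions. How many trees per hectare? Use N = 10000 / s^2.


N = 10000 / 5.0^2 = 10000 / 25 = 400.000 ≈ 400 trees/ha

400 trees/ha


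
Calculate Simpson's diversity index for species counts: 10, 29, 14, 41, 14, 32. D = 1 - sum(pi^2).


Total N = 10 + 29 + 14 + 41 + 14 + 32 = 140
Per-species terms:
  p = 10/140 = 0.071429; p^2 = 0.071429^2 = 0.005102
  p = 29/140 = 0.207143; p^2 = 0.207143^2 = 0.042908
  p = 14/140 = 0.100000; p^2 = 0.100000^2 = 0.010000
  p = 41/140 = 0.292857; p^2 = 0.292857^2 = 0.085765
  p = 14/140 = 0.100000; p^2 = 0.100000^2 = 0.010000
  p = 32/140 = 0.228571; p^2 = 0.228571^2 = 0.052245
sum(p^2) = 0.005102 + 0.042908 + 0.010000 + 0.085765 + 0.010000 + 0.052245 = 0.206020
D = 1 - 0.206020 = 0.793980 ≈ 0.7940

0.7940


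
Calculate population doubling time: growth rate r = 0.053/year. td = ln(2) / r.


td = ln(2) / 0.053 = 0.693147 / 0.053 = 13.0782 ≈ 13.1 years

13.1 years


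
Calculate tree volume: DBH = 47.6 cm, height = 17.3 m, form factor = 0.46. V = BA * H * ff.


(D/200)^2 = (47.6/200)^2 = 0.238^2 = 0.056644
BA = 3.141593 * 0.056644 = 0.177952 m^2
V = 0.177952 * 17.3 * 0.46 = 1.41614 ≈ 1.416 m^3

1.416 m^3


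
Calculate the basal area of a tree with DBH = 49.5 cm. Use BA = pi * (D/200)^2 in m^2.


D/200 = 49.5/200 = 0.2475 m
(D/200)^2 = 0.2475^2 = 0.06125625
BA = 3.141593 * 0.06125625 = 0.192442 ≈ 0.1924 m^2

0.1924 m^2


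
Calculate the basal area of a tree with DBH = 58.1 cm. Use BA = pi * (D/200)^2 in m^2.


D/200 = 58.1/200 = 0.2905 m
(D/200)^2 = 0.2905^2 = 0.08439025
BA = 3.141593 * 0.08439025 = 0.265120 ≈ 0.2651 m^2

0.2651 m^2


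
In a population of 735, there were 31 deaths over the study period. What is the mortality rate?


Mortality rate = 31 / 735 = 0.042177 ≈ 0.0422

0.0422


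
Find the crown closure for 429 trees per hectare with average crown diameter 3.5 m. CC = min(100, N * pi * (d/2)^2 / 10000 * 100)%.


(d/2)^2 = (3.5/2)^2 = 1.75^2 = 3.0625
Crown area = 3.141593 * 3.0625 = 9.62113 m^2
N * area / 10000 * 100 = 429 * 9.62113 / 10000 * 100 = 41.2746
CC = min(100, 41.2746) = 41.2746 ≈ 41.3%

41.3%


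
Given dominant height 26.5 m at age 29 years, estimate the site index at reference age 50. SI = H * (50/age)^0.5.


50/29 = 1.72414
(1.72414)^0.5 = 1.31307
SI = 26.5 * 1.31307 = 34.7964 ≈ 34.8 m

34.8 m


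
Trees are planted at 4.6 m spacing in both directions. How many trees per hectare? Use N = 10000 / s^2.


N = 10000 / 4.6^2 = 10000 / 21.16 = 472.590 ≈ 473 trees/ha

473 trees/ha


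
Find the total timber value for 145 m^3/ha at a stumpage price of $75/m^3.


Value = 145 * 75 = $10875/ha

$10875/ha


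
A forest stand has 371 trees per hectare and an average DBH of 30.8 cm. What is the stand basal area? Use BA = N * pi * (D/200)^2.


(D/200)^2 = (30.8/200)^2 = 0.154^2 = 0.023716
Individual BA = 3.141593 * 0.023716 = 0.0745060 m^2
Stand BA = 371 * 0.0745060 = 27.6417 ≈ 27.64 m^2/ha

27.64 m^2/ha


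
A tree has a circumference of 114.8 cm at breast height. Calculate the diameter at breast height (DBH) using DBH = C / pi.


DBH = C / pi = 114.8 / 3.141593 = 36.5420 ≈ 36.54 cm

36.54 cm


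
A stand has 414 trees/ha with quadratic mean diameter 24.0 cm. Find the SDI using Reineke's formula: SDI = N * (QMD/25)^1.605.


QMD/25 = 24.0/25 = 0.96
(0.96)^1.605 = exp(1.605 * ln(0.96)) = exp(1.605 * (-0.0408220)) = exp(-0.0655193) = 0.936581
SDI = 414 * 0.936581 = 387.745 ≈ 388

388


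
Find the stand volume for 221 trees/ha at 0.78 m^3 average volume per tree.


V_stand = 221 * 0.78 = 172.38 ≈ 172.4 m^3/ha

172.4 m^3/ha


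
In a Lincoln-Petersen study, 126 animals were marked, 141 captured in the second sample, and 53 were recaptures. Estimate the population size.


N = M * C / R = 126 * 141 / 53 = 17766 / 53 = 335.21 ≈ 335

335 individuals


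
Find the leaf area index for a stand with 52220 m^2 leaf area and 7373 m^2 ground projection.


LAI = 52220 / 7373 = 7.0826 ≈ 7.08

7.08


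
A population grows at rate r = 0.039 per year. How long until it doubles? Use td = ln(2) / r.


td = ln(2) / 0.039 = 0.693147 / 0.039 = 17.7730 ≈ 17.8 years

17.8 years


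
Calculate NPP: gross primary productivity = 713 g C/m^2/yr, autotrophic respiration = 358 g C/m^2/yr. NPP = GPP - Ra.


NPP = GPP - Ra = 713 - 358 = 355 g C/m^2/yr

355 g C/m^2/yr


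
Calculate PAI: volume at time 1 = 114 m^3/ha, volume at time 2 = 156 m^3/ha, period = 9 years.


PAI = (V2 - V1) / period = (156 - 114) / 9 = 42 / 9 = 4.6667 ≈ 4.67 m^3/ha/yr

4.67 m^3/ha/yr


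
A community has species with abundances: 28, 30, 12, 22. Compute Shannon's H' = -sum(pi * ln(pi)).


Total N = 28 + 30 + 12 + 22 = 92
Per-species terms:
  p = 28/92 = 0.304348; ln(p) = -1.189583; p*ln(p) = 0.304348 * (-1.189583) = -0.362047
  p = 30/92 = 0.326087; ln(p) = -1.120591; p*ln(p) = 0.326087 * (-1.120591) = -0.365410
  p = 12/92 = 0.130435; ln(p) = -2.036880; p*ln(p) = 0.130435 * (-2.036880) = -0.265680
  p = 22/92 = 0.239130; ln(p) = -1.430748; p*ln(p) = 0.239130 * (-1.430748) = -0.342135
sum(p*ln(p)) = (-0.362047) + (-0.365410) + (-0.265680) + (-0.342135) = -1.335272
H' = -(-1.335272) = 1.335272 ≈ 1.3353

1.3353


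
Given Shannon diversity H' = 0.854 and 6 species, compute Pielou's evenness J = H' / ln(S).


ln(6) = 1.79176
J = H' / ln(S) = 0.854 / 1.79176 = 0.476626 ≈ 0.4766

0.4766


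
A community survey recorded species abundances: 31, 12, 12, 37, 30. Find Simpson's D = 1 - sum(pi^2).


Total N = 31 + 12 + 12 + 37 + 30 = 122
Per-species terms:
  p = 31/122 = 0.254098; p^2 = 0.254098^2 = 0.064566
  p = 12/122 = 0.098361; p^2 = 0.098361^2 = 0.009675
  p = 12/122 = 0.098361; p^2 = 0.098361^2 = 0.009675
  p = 37/122 = 0.303279; p^2 = 0.303279^2 = 0.091978
  p = 30/122 = 0.245902; p^2 = 0.245902^2 = 0.060468
sum(p^2) = 0.064566 + 0.009675 + 0.009675 + 0.091978 + 0.060468 = 0.236362
D = 1 - 0.236362 = 0.763638 ≈ 0.7636

0.7636


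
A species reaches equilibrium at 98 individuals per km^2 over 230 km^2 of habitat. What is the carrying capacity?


K = 98 * 230 = 22540 individuals

22540 individuals


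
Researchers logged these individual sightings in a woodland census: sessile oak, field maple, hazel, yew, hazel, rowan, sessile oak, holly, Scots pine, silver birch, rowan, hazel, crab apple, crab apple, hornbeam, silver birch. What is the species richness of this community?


Total individuals logged = 16
Distinct species (count of individuals): sessile oak (2), field maple (1), hazel (3), yew (1), rowan (2), holly (1), Scots pine (1), silver birch (2), crab apple (2), hornbeam (1)
Species richness = number of distinct species = 10

10


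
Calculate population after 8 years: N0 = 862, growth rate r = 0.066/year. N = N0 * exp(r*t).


r*t = 0.066 * 8 = 0.528
exp(0.528) = 1.69554
N = 862 * 1.69554 = 1461.56 ≈ 1462

1462


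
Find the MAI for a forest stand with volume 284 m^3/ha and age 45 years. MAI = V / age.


MAI = 284 / 45 = 6.3111 ≈ 6.31 m^3/ha/yr

6.31 m^3/ha/yr


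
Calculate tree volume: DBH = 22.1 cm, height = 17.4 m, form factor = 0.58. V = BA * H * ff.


(D/200)^2 = (22.1/200)^2 = 0.1105^2 = 0.01221025
BA = 3.141593 * 0.01221025 = 0.0383596 m^2
V = 0.0383596 * 17.4 * 0.58 = 0.387125 ≈ 0.387 m^3

0.387 m^3


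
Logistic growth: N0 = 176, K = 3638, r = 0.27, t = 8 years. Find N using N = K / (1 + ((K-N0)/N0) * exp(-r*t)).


(K - N0)/N0 = (3638 - 176)/176 = 3462/176 = 19.6705
r*t = 0.27 * 8 = 2.16; exp(-2.16) = 0.115325
19.6705 * 0.115325 = 2.26850
1 + 2.26850 = 3.26850
N = 3638 / 3.26850 = 1113.05 ≈ 1113

1113


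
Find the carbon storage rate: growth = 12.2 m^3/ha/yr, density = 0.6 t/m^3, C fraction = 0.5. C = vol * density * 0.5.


C = 12.2 * 0.6 * 0.5 = 3.66 t C/ha/yr

3.66 t C/ha/yr


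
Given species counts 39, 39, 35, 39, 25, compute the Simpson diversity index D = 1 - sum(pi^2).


Total N = 39 + 39 + 35 + 39 + 25 = 177
Per-species terms:
  p = 39/177 = 0.220339; p^2 = 0.220339^2 = 0.048549
  p = 39/177 = 0.220339; p^2 = 0.220339^2 = 0.048549
  p = 35/177 = 0.197740; p^2 = 0.197740^2 = 0.039101
  p = 39/177 = 0.220339; p^2 = 0.220339^2 = 0.048549
  p = 25/177 = 0.141243; p^2 = 0.141243^2 = 0.019950
sum(p^2) = 0.048549 + 0.048549 + 0.039101 + 0.048549 + 0.019950 = 0.204698
D = 1 - 0.204698 = 0.795302 ≈ 0.7953

0.7953


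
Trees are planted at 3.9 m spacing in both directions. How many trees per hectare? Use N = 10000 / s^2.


N = 10000 / 3.9^2 = 10000 / 15.21 = 657.462 ≈ 657 trees/ha

657 trees/ha


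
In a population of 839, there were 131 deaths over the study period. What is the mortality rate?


Mortality rate = 131 / 839 = 0.156138 ≈ 0.1561

0.1561


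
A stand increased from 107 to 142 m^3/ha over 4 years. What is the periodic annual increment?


PAI = (V2 - V1) / period = (142 - 107) / 4 = 35 / 4 = 8.75 m^3/ha/yr

8.75 m^3/ha/yr


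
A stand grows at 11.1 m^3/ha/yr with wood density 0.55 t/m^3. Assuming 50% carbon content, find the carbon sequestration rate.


C = 11.1 * 0.55 * 0.5 = 3.0525 ≈ 3.05 t C/ha/yr

3.05 t C/ha/yr


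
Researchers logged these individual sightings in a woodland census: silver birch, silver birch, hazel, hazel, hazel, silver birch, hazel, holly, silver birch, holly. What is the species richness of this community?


Total individuals logged = 10
Distinct species (count of individuals): silver birch (4), hazel (4), holly (2)
Species richness = number of distinct species = 3

3


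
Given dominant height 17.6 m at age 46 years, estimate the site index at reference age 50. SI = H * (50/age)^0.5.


50/46 = 1.08696
(1.08696)^0.5 = 1.04257
SI = 17.6 * 1.04257 = 18.3492 ≈ 18.3 m

18.3 m


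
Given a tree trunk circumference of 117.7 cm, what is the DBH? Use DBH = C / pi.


DBH = C / pi = 117.7 / 3.141593 = 37.4651 ≈ 37.47 cm

37.47 cm


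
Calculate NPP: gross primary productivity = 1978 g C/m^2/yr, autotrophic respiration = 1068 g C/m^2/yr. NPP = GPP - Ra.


NPP = GPP - Ra = 1978 - 1068 = 910 g C/m^2/yr

910 g C/m^2/yr


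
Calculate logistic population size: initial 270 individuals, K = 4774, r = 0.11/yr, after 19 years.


(K - N0)/N0 = (4774 - 270)/270 = 4504/270 = 16.6815
r*t = 0.11 * 19 = 2.09; exp(-2.09) = 0.123687
16.6815 * 0.123687 = 2.06328
1 + 2.06328 = 3.06328
N = 4774 / 3.06328 = 1558.46 ≈ 1558

1558


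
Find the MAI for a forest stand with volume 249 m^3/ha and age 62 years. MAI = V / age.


MAI = 249 / 62 = 4.0161 ≈ 4.02 m^3/ha/yr

4.02 m^3/ha/yr


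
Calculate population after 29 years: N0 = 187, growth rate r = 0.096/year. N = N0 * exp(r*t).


r*t = 0.096 * 29 = 2.784
exp(2.784) = 16.1836
N = 187 * 16.1836 = 3026.33 ≈ 3026

3026


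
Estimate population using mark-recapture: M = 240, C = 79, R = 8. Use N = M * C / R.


N = M * C / R = 240 * 79 / 8 = 18960 / 8 = 2370

2370 individuals


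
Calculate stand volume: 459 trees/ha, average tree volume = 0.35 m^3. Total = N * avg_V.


V_stand = 459 * 0.35 = 160.65 ≈ 160.7 m^3/ha

160.7 m^3/ha


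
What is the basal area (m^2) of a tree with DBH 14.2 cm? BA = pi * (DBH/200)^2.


D/200 = 14.2/200 = 0.071 m
(D/200)^2 = 0.071^2 = 0.005041
BA = 3.141593 * 0.005041 = 0.0158368 ≈ 0.0158 m^2

0.0158 m^2


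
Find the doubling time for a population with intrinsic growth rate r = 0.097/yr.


td = ln(2) / 0.097 = 0.693147 / 0.097 = 7.14585 ≈ 7.1 years

7.1 years


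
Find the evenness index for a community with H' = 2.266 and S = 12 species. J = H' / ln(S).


ln(12) = 2.48491
J = H' / ln(S) = 2.266 / 2.48491 = 0.911904 ≈ 0.9119

0.9119


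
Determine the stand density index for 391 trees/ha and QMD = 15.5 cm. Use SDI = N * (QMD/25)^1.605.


QMD/25 = 15.5/25 = 0.62
(0.62)^1.605 = exp(1.605 * ln(0.62)) = exp(1.605 * (-0.478036)) = exp(-0.767248) = 0.464289
SDI = 391 * 0.464289 = 181.537 ≈ 182

182


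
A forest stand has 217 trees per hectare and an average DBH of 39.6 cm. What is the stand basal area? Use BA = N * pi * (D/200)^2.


(D/200)^2 = (39.6/200)^2 = 0.198^2 = 0.039204
Individual BA = 3.141593 * 0.039204 = 0.123163 m^2
Stand BA = 217 * 0.123163 = 26.7264 ≈ 26.73 m^2/ha

26.73 m^2/ha


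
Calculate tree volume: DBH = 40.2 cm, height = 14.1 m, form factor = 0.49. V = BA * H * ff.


(D/200)^2 = (40.2/200)^2 = 0.201^2 = 0.040401
BA = 3.141593 * 0.040401 = 0.126923 m^2
V = 0.126923 * 14.1 * 0.49 = 0.876911 ≈ 0.877 m^3

0.877 m^3


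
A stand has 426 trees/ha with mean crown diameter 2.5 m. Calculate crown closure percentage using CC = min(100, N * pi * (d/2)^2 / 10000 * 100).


(d/2)^2 = (2.5/2)^2 = 1.25^2 = 1.5625
Crown area = 3.141593 * 1.5625 = 4.90874 m^2
N * area / 10000 * 100 = 426 * 4.90874 / 10000 * 100 = 20.9112
CC = min(100, 20.9112) = 20.9112 ≈ 20.9%

20.9%


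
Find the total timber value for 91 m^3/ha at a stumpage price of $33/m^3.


Value = 91 * 33 = $3003/ha

$3003/ha


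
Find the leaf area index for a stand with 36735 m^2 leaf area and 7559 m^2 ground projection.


LAI = 36735 / 7559 = 4.8598 ≈ 4.86

4.86


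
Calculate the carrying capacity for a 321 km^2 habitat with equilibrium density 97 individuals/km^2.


K = 97 * 321 = 31137 individuals

31137 individuals


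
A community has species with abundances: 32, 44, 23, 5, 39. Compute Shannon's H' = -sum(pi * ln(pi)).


Total N = 32 + 44 + 23 + 5 + 39 = 143
Per-species terms:
  p = 32/143 = 0.223776; ln(p) = -1.497110; p*ln(p) = 0.223776 * (-1.497110) = -0.335017
  p = 44/143 = 0.307692; ln(p) = -1.178656; p*ln(p) = 0.307692 * (-1.178656) = -0.362663
  p = 23/143 = 0.160839; ln(p) = -1.827351; p*ln(p) = 0.160839 * (-1.827351) = -0.293909
  p = 5/143 = 0.034965; ln(p) = -3.353408; p*ln(p) = 0.034965 * (-3.353408) = -0.117252
  p = 39/143 = 0.272727; ln(p) = -1.299284; p*ln(p) = 0.272727 * (-1.299284) = -0.354350
sum(p*ln(p)) = (-0.335017) + (-0.362663) + (-0.293909) + (-0.117252) + (-0.354350) = -1.463191
H' = -(-1.463191) = 1.463191 ≈ 1.4632

1.4632


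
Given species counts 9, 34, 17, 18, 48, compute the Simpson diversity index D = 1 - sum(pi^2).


Total N = 9 + 34 + 17 + 18 + 48 = 126
Per-species terms:
  p = 9/126 = 0.071429; p^2 = 0.071429^2 = 0.005102
  p = 34/126 = 0.269841; p^2 = 0.269841^2 = 0.072814
  p = 17/126 = 0.134921; p^2 = 0.134921^2 = 0.018204
  p = 18/126 = 0.142857; p^2 = 0.142857^2 = 0.020408
  p = 48/126 = 0.380952; p^2 = 0.380952^2 = 0.145124
sum(p^2) = 0.005102 + 0.072814 + 0.018204 + 0.020408 + 0.145124 = 0.261652
D = 1 - 0.261652 = 0.738348 ≈ 0.7383

0.7383


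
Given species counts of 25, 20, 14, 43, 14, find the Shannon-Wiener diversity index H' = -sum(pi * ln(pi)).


Total N = 25 + 20 + 14 + 43 + 14 = 116
Per-species terms:
  p = 25/116 = 0.215517; ln(p) = -1.534715; p*ln(p) = 0.215517 * (-1.534715) = -0.330757
  p = 20/116 = 0.172414; ln(p) = -1.757857; p*ln(p) = 0.172414 * (-1.757857) = -0.303079
  p = 14/116 = 0.120690; ln(p) = -2.114530; p*ln(p) = 0.120690 * (-2.114530) = -0.255203
  p = 43/116 = 0.370690; ln(p) = -0.992389; p*ln(p) = 0.370690 * (-0.992389) = -0.367869
  p = 14/116 = 0.120690; ln(p) = -2.114530; p*ln(p) = 0.120690 * (-2.114530) = -0.255203
sum(p*ln(p)) = (-0.330757) + (-0.303079) + (-0.255203) + (-0.367869) + (-0.255203) = -1.512111
H' = -(-1.512111) = 1.512111 ≈ 1.5121

1.5121


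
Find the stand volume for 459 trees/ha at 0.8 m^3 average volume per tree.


V_stand = 459 * 0.8 = 367.2 m^3/ha

367.2 m^3/ha


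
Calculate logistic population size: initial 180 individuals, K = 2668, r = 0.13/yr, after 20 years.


(K - N0)/N0 = (2668 - 180)/180 = 2488/180 = 13.8222
r*t = 0.13 * 20 = 2.6; exp(-2.6) = 0.0742736
13.8222 * 0.0742736 = 1.02662
1 + 1.02662 = 2.02662
N = 2668 / 2.02662 = 1316.48 ≈ 1316

1316


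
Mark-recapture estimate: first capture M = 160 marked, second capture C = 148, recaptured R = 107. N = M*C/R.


N = M * C / R = 160 * 148 / 107 = 23680 / 107 = 221.31 ≈ 221

221 individuals


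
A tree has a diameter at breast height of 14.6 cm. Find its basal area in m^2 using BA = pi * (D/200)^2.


D/200 = 14.6/200 = 0.073 m
(D/200)^2 = 0.073^2 = 0.005329
BA = 3.141593 * 0.005329 = 0.0167415 ≈ 0.0167 m^2

0.0167 m^2


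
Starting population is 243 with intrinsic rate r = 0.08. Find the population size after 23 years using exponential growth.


r*t = 0.08 * 23 = 1.84
exp(1.84) = 6.29654
N = 243 * 6.29654 = 1530.06 ≈ 1530

1530


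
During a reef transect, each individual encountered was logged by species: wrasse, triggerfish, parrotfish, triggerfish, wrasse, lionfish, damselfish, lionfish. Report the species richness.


Total individuals logged = 8
Distinct species (count of individuals): wrasse (2), triggerfish (2), parrotfish (1), lionfish (2), damselfish (1)
Species richness = number of distinct species = 5

5


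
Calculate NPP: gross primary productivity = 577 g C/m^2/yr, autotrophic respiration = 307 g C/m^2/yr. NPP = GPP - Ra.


NPP = GPP - Ra = 577 - 307 = 270 g C/m^2/yr

270 g C/m^2/yr


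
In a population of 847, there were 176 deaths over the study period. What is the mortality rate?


Mortality rate = 176 / 847 = 0.207792 ≈ 0.2078

0.2078


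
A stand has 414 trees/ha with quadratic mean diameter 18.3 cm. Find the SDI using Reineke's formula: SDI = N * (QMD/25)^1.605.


QMD/25 = 18.3/25 = 0.732
(0.732)^1.605 = exp(1.605 * ln(0.732)) = exp(1.605 * (-0.311975)) = exp(-0.500720) = 0.606094
SDI = 414 * 0.606094 = 250.923 ≈ 251

251


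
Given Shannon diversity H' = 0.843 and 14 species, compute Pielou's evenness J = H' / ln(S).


ln(14) = 2.63906
J = H' / ln(S) = 0.843 / 2.63906 = 0.319432 ≈ 0.3194

0.3194


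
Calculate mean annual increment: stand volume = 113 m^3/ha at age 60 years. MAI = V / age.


MAI = 113 / 60 = 1.8833 ≈ 1.88 m^3/ha/yr

1.88 m^3/ha/yr


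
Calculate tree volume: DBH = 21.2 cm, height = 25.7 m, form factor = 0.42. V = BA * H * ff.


(D/200)^2 = (21.2/200)^2 = 0.106^2 = 0.011236
BA = 3.141593 * 0.011236 = 0.0352989 m^2
V = 0.0352989 * 25.7 * 0.42 = 0.381016 ≈ 0.381 m^3

0.381 m^3


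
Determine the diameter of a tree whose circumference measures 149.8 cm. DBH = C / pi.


DBH = C / pi = 149.8 / 3.141593 = 47.6828 ≈ 47.68 cm

47.68 cm


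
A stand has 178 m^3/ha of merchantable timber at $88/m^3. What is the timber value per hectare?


Value = 178 * 88 = $15664/ha

$15664/ha


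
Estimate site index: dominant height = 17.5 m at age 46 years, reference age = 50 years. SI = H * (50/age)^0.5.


50/46 = 1.08696
(1.08696)^0.5 = 1.04257
SI = 17.5 * 1.04257 = 18.2450 ≈ 18.2 m

18.2 m


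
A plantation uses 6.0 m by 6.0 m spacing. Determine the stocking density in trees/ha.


N = 10000 / 6.0^2 = 10000 / 36 = 277.778 ≈ 278 trees/ha

278 trees/ha


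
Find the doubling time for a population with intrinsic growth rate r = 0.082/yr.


td = ln(2) / 0.082 = 0.693147 / 0.082 = 8.45301 ≈ 8.5 years

8.5 years


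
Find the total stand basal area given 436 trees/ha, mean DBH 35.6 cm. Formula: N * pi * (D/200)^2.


(D/200)^2 = (35.6/200)^2 = 0.178^2 = 0.031684
Individual BA = 3.141593 * 0.031684 = 0.0995382 m^2
Stand BA = 436 * 0.0995382 = 43.3987 ≈ 43.40 m^2/ha

43.40 m^2/ha


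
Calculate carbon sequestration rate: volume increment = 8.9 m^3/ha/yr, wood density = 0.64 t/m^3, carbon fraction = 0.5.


C = 8.9 * 0.64 * 0.5 = 2.848 ≈ 2.85 t C/ha/yr

2.85 t C/ha/yr


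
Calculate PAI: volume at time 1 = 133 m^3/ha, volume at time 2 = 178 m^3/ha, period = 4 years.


PAI = (V2 - V1) / period = (178 - 133) / 4 = 45 / 4 = 11.25 m^3/ha/yr

11.25 m^3/ha/yr


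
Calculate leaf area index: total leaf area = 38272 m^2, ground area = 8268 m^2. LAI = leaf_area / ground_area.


LAI = 38272 / 8268 = 4.6289 ≈ 4.63

4.63


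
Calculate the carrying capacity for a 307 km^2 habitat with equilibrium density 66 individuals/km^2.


K = 66 * 307 = 20262 individuals

20262 individuals


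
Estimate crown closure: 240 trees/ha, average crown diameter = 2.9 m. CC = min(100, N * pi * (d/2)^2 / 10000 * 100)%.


(d/2)^2 = (2.9/2)^2 = 1.45^2 = 2.1025
Crown area = 3.141593 * 2.1025 = 6.60520 m^2
N * area / 10000 * 100 = 240 * 6.60520 / 10000 * 100 = 15.8525
CC = min(100, 15.8525) = 15.8525 ≈ 15.9%

15.9%


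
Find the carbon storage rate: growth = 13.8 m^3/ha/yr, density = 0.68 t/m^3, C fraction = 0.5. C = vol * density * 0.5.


C = 13.8 * 0.68 * 0.5 = 4.692 ≈ 4.69 t C/ha/yr

4.69 t C/ha/yr


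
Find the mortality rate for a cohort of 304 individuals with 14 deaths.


Mortality rate = 14 / 304 = 0.046053 ≈ 0.0461

0.0461


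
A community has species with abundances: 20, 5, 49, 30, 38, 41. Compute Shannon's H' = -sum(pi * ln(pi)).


Total N = 20 + 5 + 49 + 30 + 38 + 41 = 183
Per-species terms:
  p = 20/183 = 0.109290; ln(p) = -2.213750; p*ln(p) = 0.109290 * (-2.213750) = -0.241941
  p = 5/183 = 0.027322; ln(p) = -3.600063; p*ln(p) = 0.027322 * (-3.600063) = -0.098361
  p = 49/183 = 0.267760; ln(p) = -1.317664; p*ln(p) = 0.267760 * (-1.317664) = -0.352818
  p = 30/183 = 0.163934; ln(p) = -1.808291; p*ln(p) = 0.163934 * (-1.808291) = -0.296440
  p = 38/183 = 0.207650; ln(p) = -1.571901; p*ln(p) = 0.207650 * (-1.571901) = -0.326405
  p = 41/183 = 0.224044; ln(p) = -1.495913; p*ln(p) = 0.224044 * (-1.495913) = -0.335150
sum(p*ln(p)) = (-0.241941) + (-0.098361) + (-0.352818) + (-0.296440) + (-0.326405) + (-0.335150) = -1.651115
H' = -(-1.651115) = 1.651115 ≈ 1.6511

1.6511


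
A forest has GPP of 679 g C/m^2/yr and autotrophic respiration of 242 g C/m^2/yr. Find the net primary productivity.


NPP = GPP - Ra = 679 - 242 = 437 g C/m^2/yr

437 g C/m^2/yr


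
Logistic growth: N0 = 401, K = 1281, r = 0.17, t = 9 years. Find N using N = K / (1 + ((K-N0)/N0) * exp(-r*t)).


(K - N0)/N0 = (1281 - 401)/401 = 880/401 = 2.19451
r*t = 0.17 * 9 = 1.53; exp(-1.53) = 0.216536
2.19451 * 0.216536 = 0.475190
1 + 0.475190 = 1.47519
N = 1281 / 1.47519 = 868.363 ≈ 868

868


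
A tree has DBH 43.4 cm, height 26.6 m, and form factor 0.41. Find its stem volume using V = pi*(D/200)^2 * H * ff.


(D/200)^2 = (43.4/200)^2 = 0.217^2 = 0.047089
BA = 3.141593 * 0.047089 = 0.147934 m^2
V = 0.147934 * 26.6 * 0.41 = 1.61337 ≈ 1.613 m^3

1.613 m^3


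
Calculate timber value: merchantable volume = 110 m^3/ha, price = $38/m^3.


Value = 110 * 38 = $4180/ha

$4180/ha


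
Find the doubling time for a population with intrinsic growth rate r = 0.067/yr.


td = ln(2) / 0.067 = 0.693147 / 0.067 = 10.3455 ≈ 10.3 years

10.3 years


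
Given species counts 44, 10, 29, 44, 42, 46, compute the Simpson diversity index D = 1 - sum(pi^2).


Total N = 44 + 10 + 29 + 44 + 42 + 46 = 215
Per-species terms:
  p = 44/215 = 0.204651; p^2 = 0.204651^2 = 0.041882
  p = 10/215 = 0.046512; p^2 = 0.046512^2 = 0.002163
  p = 29/215 = 0.134884; p^2 = 0.134884^2 = 0.018194
  p = 44/215 = 0.204651; p^2 = 0.204651^2 = 0.041882
  p = 42/215 = 0.195349; p^2 = 0.195349^2 = 0.038161
  p = 46/215 = 0.213953; p^2 = 0.213953^2 = 0.045776
sum(p^2) = 0.041882 + 0.002163 + 0.018194 + 0.041882 + 0.038161 + 0.045776 = 0.188058
D = 1 - 0.188058 = 0.811942 ≈ 0.8119

0.8119


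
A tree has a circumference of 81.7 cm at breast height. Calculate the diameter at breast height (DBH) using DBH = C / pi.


DBH = C / pi = 81.7 / 3.141593 = 26.0059 ≈ 26.01 cm

26.01 cm


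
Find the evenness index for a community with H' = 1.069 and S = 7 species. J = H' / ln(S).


ln(7) = 1.94591
J = H' / ln(S) = 1.069 / 1.94591 = 0.549357 ≈ 0.5494

0.5494


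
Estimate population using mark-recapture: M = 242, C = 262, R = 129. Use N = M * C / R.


N = M * C / R = 242 * 262 / 129 = 63404 / 129 = 491.50 ≈ 492

492 individuals


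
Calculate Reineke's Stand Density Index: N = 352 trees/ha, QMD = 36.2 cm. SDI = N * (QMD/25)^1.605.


QMD/25 = 36.2/25 = 1.448
(1.448)^1.605 = exp(1.605 * ln(1.448)) = exp(1.605 * 0.370183) = exp(0.594144) = 1.81148
SDI = 352 * 1.81148 = 637.641 ≈ 638

638


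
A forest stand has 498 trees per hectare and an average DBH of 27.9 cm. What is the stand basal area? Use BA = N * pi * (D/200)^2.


(D/200)^2 = (27.9/200)^2 = 0.1395^2 = 0.01946025
Individual BA = 3.141593 * 0.01946025 = 0.0611362 m^2
Stand BA = 498 * 0.0611362 = 30.4458 ≈ 30.45 m^2/ha

30.45 m^2/ha


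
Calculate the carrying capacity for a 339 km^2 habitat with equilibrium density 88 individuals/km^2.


K = 88 * 339 = 29832 individuals

29832 individuals


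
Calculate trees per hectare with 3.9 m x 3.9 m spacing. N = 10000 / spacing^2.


N = 10000 / 3.9^2 = 10000 / 15.21 = 657.462 ≈ 657 trees/ha

657 trees/ha


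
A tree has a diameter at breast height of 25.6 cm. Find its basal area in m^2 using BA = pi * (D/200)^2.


D/200 = 25.6/200 = 0.128 m
(D/200)^2 = 0.128^2 = 0.016384
BA = 3.141593 * 0.016384 = 0.0514719 ≈ 0.0515 m^2

0.0515 m^2


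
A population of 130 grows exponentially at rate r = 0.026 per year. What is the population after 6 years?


r*t = 0.026 * 6 = 0.156
exp(0.156) = 1.16883
N = 130 * 1.16883 = 151.948 ≈ 152

152


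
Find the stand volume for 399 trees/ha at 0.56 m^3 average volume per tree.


V_stand = 399 * 0.56 = 223.44 ≈ 223.4 m^3/ha

223.4 m^3/ha


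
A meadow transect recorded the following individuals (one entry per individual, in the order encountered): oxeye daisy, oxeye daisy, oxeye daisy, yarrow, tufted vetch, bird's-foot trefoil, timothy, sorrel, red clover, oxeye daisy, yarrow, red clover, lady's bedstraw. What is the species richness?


Total individuals logged = 13
Distinct species (count of individuals): oxeye daisy (4), yarrow (2), tufted vetch (1), bird's-foot trefoil (1), timothy (1), sorrel (1), red clover (2), lady's bedstraw (1)
Species richness = number of distinct species = 8

8


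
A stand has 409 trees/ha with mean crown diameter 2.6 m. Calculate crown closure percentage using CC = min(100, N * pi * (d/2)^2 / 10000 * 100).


(d/2)^2 = (2.6/2)^2 = 1.3^2 = 1.69
Crown area = 3.141593 * 1.69 = 5.30929 m^2
N * area / 10000 * 100 = 409 * 5.30929 / 10000 * 100 = 21.7150
CC = min(100, 21.7150) = 21.7150 ≈ 21.7%

21.7%


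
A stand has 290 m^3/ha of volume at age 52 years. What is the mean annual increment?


MAI = 290 / 52 = 5.5769 ≈ 5.58 m^3/ha/yr

5.58 m^3/ha/yr


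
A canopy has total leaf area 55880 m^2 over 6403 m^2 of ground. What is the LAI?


LAI = 55880 / 6403 = 8.7272 ≈ 8.73

8.73


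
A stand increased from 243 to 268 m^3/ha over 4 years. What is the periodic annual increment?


PAI = (V2 - V1) / period = (268 - 243) / 4 = 25 / 4 = 6.25 m^3/ha/yr

6.25 m^3/ha/yr


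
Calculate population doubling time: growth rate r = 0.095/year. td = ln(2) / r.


td = ln(2) / 0.095 = 0.693147 / 0.095 = 7.29628 ≈ 7.3 years

7.3 years


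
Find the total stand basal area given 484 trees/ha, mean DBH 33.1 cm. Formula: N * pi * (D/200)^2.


(D/200)^2 = (33.1/200)^2 = 0.1655^2 = 0.02739025
Individual BA = 3.141593 * 0.02739025 = 0.0860490 m^2
Stand BA = 484 * 0.0860490 = 41.6477 ≈ 41.65 m^2/ha

41.65 m^2/ha


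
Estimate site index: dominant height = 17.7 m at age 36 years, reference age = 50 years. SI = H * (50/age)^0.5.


50/36 = 1.38889
(1.38889)^0.5 = 1.17851
SI = 17.7 * 1.17851 = 20.8596 ≈ 20.9 m

20.9 m


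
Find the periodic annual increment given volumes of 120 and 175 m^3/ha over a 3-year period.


PAI = (V2 - V1) / period = (175 - 120) / 3 = 55 / 3 = 18.3333 ≈ 18.33 m^3/ha/yr

18.33 m^3/ha/yr


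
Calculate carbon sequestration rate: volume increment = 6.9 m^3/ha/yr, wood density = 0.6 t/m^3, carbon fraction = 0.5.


C = 6.9 * 0.6 * 0.5 = 2.07 t C/ha/yr

2.07 t C/ha/yr


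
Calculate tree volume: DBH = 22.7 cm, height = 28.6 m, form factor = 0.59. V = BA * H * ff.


(D/200)^2 = (22.7/200)^2 = 0.1135^2 = 0.01288225
BA = 3.141593 * 0.01288225 = 0.0404708 m^2
V = 0.0404708 * 28.6 * 0.59 = 0.682904 ≈ 0.683 m^3

0.683 m^3


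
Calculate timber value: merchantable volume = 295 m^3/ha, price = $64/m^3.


Value = 295 * 64 = $18880/ha

$18880/ha


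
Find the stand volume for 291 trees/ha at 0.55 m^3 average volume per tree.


V_stand = 291 * 0.55 = 160.05 ≈ 160.1 m^3/ha

160.1 m^3/ha


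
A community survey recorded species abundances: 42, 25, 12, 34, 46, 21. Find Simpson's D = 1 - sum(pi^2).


Total N = 42 + 25 + 12 + 34 + 46 + 21 = 180
Per-species terms:
  p = 42/180 = 0.233333; p^2 = 0.233333^2 = 0.054444
  p = 25/180 = 0.138889; p^2 = 0.138889^2 = 0.019290
  p = 12/180 = 0.066667; p^2 = 0.066667^2 = 0.004444
  p = 34/180 = 0.188889; p^2 = 0.188889^2 = 0.035679
  p = 46/180 = 0.255556; p^2 = 0.255556^2 = 0.065309
  p = 21/180 = 0.116667; p^2 = 0.116667^2 = 0.013611
sum(p^2) = 0.054444 + 0.019290 + 0.004444 + 0.035679 + 0.065309 + 0.013611 = 0.192777
D = 1 - 0.192777 = 0.807223 ≈ 0.8072

0.8072


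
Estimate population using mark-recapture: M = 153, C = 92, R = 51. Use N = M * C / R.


N = M * C / R = 153 * 92 / 51 = 14076 / 51 = 276

276 individuals


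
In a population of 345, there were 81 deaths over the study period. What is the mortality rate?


Mortality rate = 81 / 345 = 0.234783 ≈ 0.2348

0.2348


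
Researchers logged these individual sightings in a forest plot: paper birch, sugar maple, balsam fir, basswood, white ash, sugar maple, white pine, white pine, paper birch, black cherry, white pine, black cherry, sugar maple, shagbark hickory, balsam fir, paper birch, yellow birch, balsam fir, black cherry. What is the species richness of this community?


Total individuals logged = 19
Distinct species (count of individuals): paper birch (3), sugar maple (3), balsam fir (3), basswood (1), white ash (1), white pine (3), black cherry (3), shagbark hickory (1), yellow birch (1)
Species richness = number of distinct species = 9

9


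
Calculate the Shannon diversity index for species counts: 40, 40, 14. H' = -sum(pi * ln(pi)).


Total N = 40 + 40 + 14 = 94
Per-species terms:
  p = 40/94 = 0.425532; ln(p) = -0.854415; p*ln(p) = 0.425532 * (-0.854415) = -0.363581
  p = 40/94 = 0.425532; ln(p) = -0.854415; p*ln(p) = 0.425532 * (-0.854415) = -0.363581
  p = 14/94 = 0.148936; ln(p) = -1.904239; p*ln(p) = 0.148936 * (-1.904239) = -0.283610
sum(p*ln(p)) = (-0.363581) + (-0.363581) + (-0.283610) = -1.010772
H' = -(-1.010772) = 1.010772 ≈ 1.0108

1.0108


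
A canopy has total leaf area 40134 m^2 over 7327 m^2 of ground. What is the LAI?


LAI = 40134 / 7327 = 5.4775 ≈ 5.48

5.48


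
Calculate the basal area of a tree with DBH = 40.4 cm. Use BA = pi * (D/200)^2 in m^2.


D/200 = 40.4/200 = 0.202 m
(D/200)^2 = 0.202^2 = 0.040804
BA = 3.141593 * 0.040804 = 0.128190 ≈ 0.1282 m^2

0.1282 m^2


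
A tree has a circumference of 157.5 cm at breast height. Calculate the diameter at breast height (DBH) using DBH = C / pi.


DBH = C / pi = 157.5 / 3.141593 = 50.1338 ≈ 50.13 cm

50.13 cm


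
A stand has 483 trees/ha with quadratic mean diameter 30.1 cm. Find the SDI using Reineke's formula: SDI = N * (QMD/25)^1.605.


QMD/25 = 30.1/25 = 1.204
(1.204)^1.605 = exp(1.605 * ln(1.204)) = exp(1.605 * 0.185649) = exp(0.297967) = 1.34712
SDI = 483 * 1.34712 = 650.659 ≈ 651

651


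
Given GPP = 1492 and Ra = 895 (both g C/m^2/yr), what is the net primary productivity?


NPP = GPP - Ra = 1492 - 895 = 597 g C/m^2/yr

597 g C/m^2/yr


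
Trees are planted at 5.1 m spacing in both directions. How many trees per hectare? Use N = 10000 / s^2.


N = 10000 / 5.1^2 = 10000 / 26.01 = 384.468 ≈ 384 trees/ha

384 trees/ha


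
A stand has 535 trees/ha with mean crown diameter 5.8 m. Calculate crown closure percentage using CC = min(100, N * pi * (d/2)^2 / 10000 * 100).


(d/2)^2 = (5.8/2)^2 = 2.9^2 = 8.41
Crown area = 3.141593 * 8.41 = 26.4208 m^2
N * area / 10000 * 100 = 535 * 26.4208 / 10000 * 100 = 141.351
CC = min(100, 141.351) = 100%

100%


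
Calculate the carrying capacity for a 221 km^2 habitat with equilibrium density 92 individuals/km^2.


K = 92 * 221 = 20332 individuals

20332 individuals


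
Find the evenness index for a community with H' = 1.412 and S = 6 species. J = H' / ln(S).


ln(6) = 1.79176
J = H' / ln(S) = 1.412 / 1.79176 = 0.788052 ≈ 0.7881

0.7881


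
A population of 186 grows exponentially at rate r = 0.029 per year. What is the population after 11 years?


r*t = 0.029 * 11 = 0.319
exp(0.319) = 1.37575
N = 186 * 1.37575 = 255.890 ≈ 256

256


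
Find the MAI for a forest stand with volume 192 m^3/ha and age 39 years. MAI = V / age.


MAI = 192 / 39 = 4.9231 ≈ 4.92 m^3/ha/yr

4.92 m^3/ha/yr


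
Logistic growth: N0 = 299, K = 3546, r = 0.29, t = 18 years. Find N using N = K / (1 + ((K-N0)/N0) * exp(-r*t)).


(K - N0)/N0 = (3546 - 299)/299 = 3247/299 = 10.8595
r*t = 0.29 * 18 = 5.22; exp(-5.22) = 0.00540733
10.8595 * 0.00540733 = 0.0587209
1 + 0.0587209 = 1.05872
N = 3546 / 1.05872 = 3349.33 ≈ 3349

3349


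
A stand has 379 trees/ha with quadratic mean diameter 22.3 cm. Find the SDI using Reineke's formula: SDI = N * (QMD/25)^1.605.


QMD/25 = 22.3/25 = 0.892
(0.892)^1.605 = exp(1.605 * ln(0.892)) = exp(1.605 * (-0.114289)) = exp(-0.183434) = 0.832407
SDI = 379 * 0.832407 = 315.482 ≈ 315

315


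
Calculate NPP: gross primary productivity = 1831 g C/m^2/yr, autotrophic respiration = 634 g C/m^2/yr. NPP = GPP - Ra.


NPP = GPP - Ra = 1831 - 634 = 1197 g C/m^2/yr

1197 g C/m^2/yr


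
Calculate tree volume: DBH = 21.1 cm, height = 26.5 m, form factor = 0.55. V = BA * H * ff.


(D/200)^2 = (21.1/200)^2 = 0.1055^2 = 0.01113025
BA = 3.141593 * 0.01113025 = 0.0349667 m^2
V = 0.0349667 * 26.5 * 0.55 = 0.509640 ≈ 0.510 m^3

0.510 m^3


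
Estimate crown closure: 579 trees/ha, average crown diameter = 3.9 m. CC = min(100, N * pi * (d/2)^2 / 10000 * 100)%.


(d/2)^2 = (3.9/2)^2 = 1.95^2 = 3.8025
Crown area = 3.141593 * 3.8025 = 11.9459 m^2
N * area / 10000 * 100 = 579 * 11.9459 / 10000 * 100 = 69.1668
CC = min(100, 69.1668) = 69.1668 ≈ 69.2%

69.2%


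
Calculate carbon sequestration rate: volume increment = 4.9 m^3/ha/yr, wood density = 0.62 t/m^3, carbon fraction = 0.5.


C = 4.9 * 0.62 * 0.5 = 1.519 ≈ 1.52 t C/ha/yr

1.52 t C/ha/yr


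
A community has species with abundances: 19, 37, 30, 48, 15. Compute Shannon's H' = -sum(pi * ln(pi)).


Total N = 19 + 37 + 30 + 48 + 15 = 149
Per-species terms:
  p = 19/149 = 0.127517; ln(p) = -2.059506; p*ln(p) = 0.127517 * (-2.059506) = -0.262622
  p = 37/149 = 0.248322; ln(p) = -1.393029; p*ln(p) = 0.248322 * (-1.393029) = -0.345920
  p = 30/149 = 0.201342; ln(p) = -1.602750; p*ln(p) = 0.201342 * (-1.602750) = -0.322701
  p = 48/149 = 0.322148; ln(p) = -1.132744; p*ln(p) = 0.322148 * (-1.132744) = -0.364911
  p = 15/149 = 0.100671; ln(p) = -2.295898; p*ln(p) = 0.100671 * (-2.295898) = -0.231130
sum(p*ln(p)) = (-0.262622) + (-0.345920) + (-0.322701) + (-0.364911) + (-0.231130) = -1.527284
H' = -(-1.527284) = 1.527284 ≈ 1.5273

1.5273


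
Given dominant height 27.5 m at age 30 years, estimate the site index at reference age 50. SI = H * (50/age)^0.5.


50/30 = 1.66667
(1.66667)^0.5 = 1.29100
SI = 27.5 * 1.29100 = 35.5025 ≈ 35.5 m

35.5 m


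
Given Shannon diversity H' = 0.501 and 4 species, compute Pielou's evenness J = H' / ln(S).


ln(4) = 1.38629
J = H' / ln(S) = 0.501 / 1.38629 = 0.361396 ≈ 0.3614

0.3614


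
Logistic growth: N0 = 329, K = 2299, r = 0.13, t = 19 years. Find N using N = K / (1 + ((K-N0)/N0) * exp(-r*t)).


(K - N0)/N0 = (2299 - 329)/329 = 1970/329 = 5.98784
r*t = 0.13 * 19 = 2.47; exp(-2.47) = 0.0845849
5.98784 * 0.0845849 = 0.506481
1 + 0.506481 = 1.50648
N = 2299 / 1.50648 = 1526.07 ≈ 1526

1526


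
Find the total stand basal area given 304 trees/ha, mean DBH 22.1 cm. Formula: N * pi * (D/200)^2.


(D/200)^2 = (22.1/200)^2 = 0.1105^2 = 0.01221025
Individual BA = 3.141593 * 0.01221025 = 0.0383596 m^2
Stand BA = 304 * 0.0383596 = 11.6613 ≈ 11.66 m^2/ha

11.66 m^2/ha


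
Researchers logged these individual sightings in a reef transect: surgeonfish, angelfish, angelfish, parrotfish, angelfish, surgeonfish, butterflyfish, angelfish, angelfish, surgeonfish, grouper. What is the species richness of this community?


Total individuals logged = 11
Distinct species (count of individuals): surgeonfish (3), angelfish (5), parrotfish (1), butterflyfish (1), grouper (1)
Species richness = number of distinct species = 5

5


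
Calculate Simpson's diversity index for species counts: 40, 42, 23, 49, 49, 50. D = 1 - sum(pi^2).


Total N = 40 + 42 + 23 + 49 + 49 + 50 = 253
Per-species terms:
  p = 40/253 = 0.158103; p^2 = 0.158103^2 = 0.024997
  p = 42/253 = 0.166008; p^2 = 0.166008^2 = 0.027559
  p = 23/253 = 0.090909; p^2 = 0.090909^2 = 0.008264
  p = 49/253 = 0.193676; p^2 = 0.193676^2 = 0.037510
  p = 49/253 = 0.193676; p^2 = 0.193676^2 = 0.037510
  p = 50/253 = 0.197628; p^2 = 0.197628^2 = 0.039057
sum(p^2) = 0.024997 + 0.027559 + 0.008264 + 0.037510 + 0.037510 + 0.039057 = 0.174897
D = 1 - 0.174897 = 0.825103 ≈ 0.8251

0.8251


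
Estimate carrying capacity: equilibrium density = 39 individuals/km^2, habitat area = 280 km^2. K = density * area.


K = 39 * 280 = 10920 individuals

10920 individuals


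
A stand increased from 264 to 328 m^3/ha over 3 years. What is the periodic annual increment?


PAI = (V2 - V1) / period = (328 - 264) / 3 = 64 / 3 = 21.3333 ≈ 21.33 m^3/ha/yr

21.33 m^3/ha/yr


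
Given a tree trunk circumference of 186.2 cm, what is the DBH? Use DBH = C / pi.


DBH = C / pi = 186.2 / 3.141593 = 59.2693 ≈ 59.27 cm

59.27 cm


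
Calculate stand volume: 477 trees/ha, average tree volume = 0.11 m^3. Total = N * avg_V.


V_stand = 477 * 0.11 = 52.47 ≈ 52.5 m^3/ha

52.5 m^3/ha


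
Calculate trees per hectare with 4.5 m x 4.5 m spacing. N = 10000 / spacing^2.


N = 10000 / 4.5^2 = 10000 / 20.25 = 493.827 ≈ 494 trees/ha

494 trees/ha


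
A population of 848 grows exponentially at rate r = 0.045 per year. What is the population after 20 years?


r*t = 0.045 * 20 = 0.9
exp(0.9) = 2.45960
N = 848 * 2.45960 = 2085.74 ≈ 2086

2086


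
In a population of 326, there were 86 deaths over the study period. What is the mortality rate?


Mortality rate = 86 / 326 = 0.263804 ≈ 0.2638

0.2638


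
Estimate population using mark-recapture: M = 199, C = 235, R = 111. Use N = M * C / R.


N = M * C / R = 199 * 235 / 111 = 46765 / 111 = 421.31 ≈ 421

421 individuals


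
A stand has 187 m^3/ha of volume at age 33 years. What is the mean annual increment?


MAI = 187 / 33 = 5.6667 ≈ 5.67 m^3/ha/yr

5.67 m^3/ha/yr


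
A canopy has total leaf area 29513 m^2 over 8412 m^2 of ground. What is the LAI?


LAI = 29513 / 8412 = 3.5084 ≈ 3.51

3.51


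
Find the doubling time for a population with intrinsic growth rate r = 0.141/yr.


td = ln(2) / 0.141 = 0.693147 / 0.141 = 4.91594 ≈ 4.9 years

4.9 years


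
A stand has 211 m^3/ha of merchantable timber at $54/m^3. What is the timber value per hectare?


Value = 211 * 54 = $11394/ha

$11394/ha


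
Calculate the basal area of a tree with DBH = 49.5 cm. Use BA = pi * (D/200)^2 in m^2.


D/200 = 49.5/200 = 0.2475 m
(D/200)^2 = 0.2475^2 = 0.06125625
BA = 3.141593 * 0.06125625 = 0.192442 ≈ 0.1924 m^2

0.1924 m^2


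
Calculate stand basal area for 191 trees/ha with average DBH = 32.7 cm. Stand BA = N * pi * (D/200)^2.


(D/200)^2 = (32.7/200)^2 = 0.1635^2 = 0.02673225
Individual BA = 3.141593 * 0.02673225 = 0.0839818 m^2
Stand BA = 191 * 0.0839818 = 16.0405 ≈ 16.04 m^2/ha

16.04 m^2/ha


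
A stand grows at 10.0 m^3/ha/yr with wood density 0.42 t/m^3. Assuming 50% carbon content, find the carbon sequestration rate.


C = 10.0 * 0.42 * 0.5 = 2.10 t C/ha/yr

2.10 t C/ha/yr
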